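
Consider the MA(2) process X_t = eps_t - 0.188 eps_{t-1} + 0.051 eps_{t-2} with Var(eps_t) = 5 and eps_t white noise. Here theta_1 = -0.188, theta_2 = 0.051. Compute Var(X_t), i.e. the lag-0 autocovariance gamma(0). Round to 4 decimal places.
\gamma(0) = 5.1897

For an MA(q) process X_t = eps_t + sum_i theta_i eps_{t-i} with
Var(eps_t) = sigma^2, the variance is
  gamma(0) = sigma^2 * (1 + sum_i theta_i^2).
  sum_i theta_i^2 = (-0.188)^2 + (0.051)^2 = 0.035344 + 0.002601 = 0.037945.
  gamma(0) = 5 * (1 + 0.037945) = 5 * 1.037945 = 5.189725, which rounds to 5.1897.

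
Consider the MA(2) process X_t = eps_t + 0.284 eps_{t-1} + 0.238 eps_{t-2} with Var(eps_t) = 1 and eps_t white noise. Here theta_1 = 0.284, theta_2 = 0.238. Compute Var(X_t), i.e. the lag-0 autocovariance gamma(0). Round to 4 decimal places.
\gamma(0) = 1.1373

For an MA(q) process X_t = eps_t + sum_i theta_i eps_{t-i} with
Var(eps_t) = sigma^2, the variance is
  gamma(0) = sigma^2 * (1 + sum_i theta_i^2).
  sum_i theta_i^2 = (0.284)^2 + (0.238)^2 = 0.080656 + 0.056644 = 0.1373.
  gamma(0) = 1 * (1 + 0.1373) = 1 * 1.1373 = 1.1373.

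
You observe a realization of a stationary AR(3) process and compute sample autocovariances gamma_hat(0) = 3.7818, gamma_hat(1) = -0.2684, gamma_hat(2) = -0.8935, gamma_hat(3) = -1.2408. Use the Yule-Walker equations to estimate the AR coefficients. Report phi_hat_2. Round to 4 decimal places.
\hat\phi_{2} = -0.2770

The Yule-Walker equations for an AR(p) process read, in matrix form,
  Gamma_p phi = r_p,   with   (Gamma_p)_{ij} = gamma(|i - j|),
                       (r_p)_i = gamma(i),   i,j = 1..p.
Substitute the sample gammas (Toeplitz matrix and right-hand side of size 3):
  Gamma_p = [[3.7818, -0.2684, -0.8935], [-0.2684, 3.7818, -0.2684], [-0.8935, -0.2684, 3.7818]]
  r_p     = [-0.2684, -0.8935, -1.2408]
Written out (R1..R3):
  (R1) 3.7818 phi_1 - 0.2684 phi_2 - 0.8935 phi_3 = -0.2684
  (R2) -0.2684 phi_1 + 3.7818 phi_2 - 0.2684 phi_3 = -0.8935
  (R3) -0.8935 phi_1 - 0.2684 phi_2 + 3.7818 phi_3 = -1.2408
Gaussian elimination:
  R2 <- R2 - (-0.2684/3.7818) R1 = R2 - (-0.070971) R1:  3.762751 phi_2 - 0.331813 phi_3 = -0.912549
  R3 <- R3 - (-0.8935/3.7818) R1 = R3 - (-0.236263) R1:  -0.331813 phi_2 + 3.570699 phi_3 = -1.304213
  R3 <- R3 - (-0.331813/3.762751) R2 = R3 - (-0.088184) R2:  3.541438 phi_3 = -1.384685
Back-substitution:
  phi_hat_3 = -1.384685 / 3.541438 = -0.390995
  phi_hat_2 = (-0.912549 - (-0.331813)(-0.390995)) / 3.762751 = -0.277001
  phi_hat_1 = (-0.2684 - (-0.2684)(-0.277001) - (-0.8935)(-0.390995)) / 3.7818 = -0.183008
So phi_hat = [-0.1830, -0.2770, -0.3910].
Therefore phi_hat_2 = -0.2770.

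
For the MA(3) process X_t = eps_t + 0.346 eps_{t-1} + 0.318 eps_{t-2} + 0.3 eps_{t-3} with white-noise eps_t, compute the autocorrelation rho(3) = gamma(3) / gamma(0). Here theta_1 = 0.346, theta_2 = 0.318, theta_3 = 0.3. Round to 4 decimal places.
\rho(3) = 0.2289

For an MA(q) process with theta_0 = 1, the autocovariance is
  gamma(k) = sigma^2 * sum_{i=0..q-k} theta_i * theta_{i+k},
and rho(k) = gamma(k) / gamma(0). Sigma^2 cancels.
  numerator   = (1)*(0.3) = 0.3.
  denominator = (1)^2 + (0.346)^2 + (0.318)^2 + (0.3)^2 = 1.31084.
  rho(3) = 0.3 / 1.31084 = 0.2289.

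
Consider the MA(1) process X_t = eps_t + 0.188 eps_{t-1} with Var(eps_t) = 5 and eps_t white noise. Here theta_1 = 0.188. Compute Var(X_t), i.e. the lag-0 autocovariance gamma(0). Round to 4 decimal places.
\gamma(0) = 5.1767

For an MA(q) process X_t = eps_t + sum_i theta_i eps_{t-i} with
Var(eps_t) = sigma^2, the variance is
  gamma(0) = sigma^2 * (1 + sum_i theta_i^2).
  sum_i theta_i^2 = (0.188)^2 = 0.035344.
  gamma(0) = 5 * (1 + 0.035344) = 5 * 1.035344 = 5.17672, which rounds to 5.1767.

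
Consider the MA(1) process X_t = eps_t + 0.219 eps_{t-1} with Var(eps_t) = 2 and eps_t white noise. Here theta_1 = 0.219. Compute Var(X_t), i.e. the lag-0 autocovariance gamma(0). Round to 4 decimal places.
\gamma(0) = 2.0959

For an MA(q) process X_t = eps_t + sum_i theta_i eps_{t-i} with
Var(eps_t) = sigma^2, the variance is
  gamma(0) = sigma^2 * (1 + sum_i theta_i^2).
  sum_i theta_i^2 = (0.219)^2 = 0.047961.
  gamma(0) = 2 * (1 + 0.047961) = 2 * 1.047961 = 2.095922, which rounds to 2.0959.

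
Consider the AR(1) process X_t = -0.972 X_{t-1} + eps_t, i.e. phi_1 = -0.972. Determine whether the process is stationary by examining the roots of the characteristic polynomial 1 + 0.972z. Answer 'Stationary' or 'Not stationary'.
\text{Stationary}

The AR(p) characteristic polynomial is P(z) = 1 + 0.972z.
Stationarity requires all roots to lie outside the unit circle, i.e. |z| > 1 for every root.
This is linear in z: 1 + (0.972) z = 0  =>  z = -1/(0.972) = -1.028807,  |z| = 1.028807.
Moduli of all roots: 1.0288.
All moduli strictly greater than 1? Yes.
Verdict: Stationary.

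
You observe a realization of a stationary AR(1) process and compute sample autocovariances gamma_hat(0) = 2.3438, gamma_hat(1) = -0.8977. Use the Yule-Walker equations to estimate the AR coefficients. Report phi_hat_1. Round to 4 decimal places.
\hat\phi_{1} = -0.3830

The Yule-Walker equations for an AR(p) process read, in matrix form,
  Gamma_p phi = r_p,   with   (Gamma_p)_{ij} = gamma(|i - j|),
                       (r_p)_i = gamma(i),   i,j = 1..p.
Substitute the sample gammas (Toeplitz matrix and right-hand side of size 1):
  Gamma_p = [[2.3438]]
  r_p     = [-0.8977]
With p = 1 this is the single equation gamma(0) phi_1 = gamma(1):
  phi_hat_1 = gamma(1) / gamma(0) = -0.8977 / 2.3438 = -0.3830.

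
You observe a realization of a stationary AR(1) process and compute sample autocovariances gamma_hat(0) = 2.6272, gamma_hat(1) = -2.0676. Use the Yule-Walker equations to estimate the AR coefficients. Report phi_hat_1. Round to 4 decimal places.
\hat\phi_{1} = -0.7870

The Yule-Walker equations for an AR(p) process read, in matrix form,
  Gamma_p phi = r_p,   with   (Gamma_p)_{ij} = gamma(|i - j|),
                       (r_p)_i = gamma(i),   i,j = 1..p.
Substitute the sample gammas (Toeplitz matrix and right-hand side of size 1):
  Gamma_p = [[2.6272]]
  r_p     = [-2.0676]
With p = 1 this is the single equation gamma(0) phi_1 = gamma(1):
  phi_hat_1 = gamma(1) / gamma(0) = -2.0676 / 2.6272 = -0.7870.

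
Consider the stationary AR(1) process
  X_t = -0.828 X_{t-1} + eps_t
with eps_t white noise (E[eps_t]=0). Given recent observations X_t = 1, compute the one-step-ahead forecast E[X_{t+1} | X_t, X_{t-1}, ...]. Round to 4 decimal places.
E[X_{t+1} \mid \mathcal F_t] = -0.8280

For an AR(p) model X_t = c + sum_i phi_i X_{t-i} + eps_t, the
one-step-ahead conditional mean is
  E[X_{t+1} | X_t, ...] = c + sum_i phi_i X_{t+1-i}.
Substitute known values:
  E[X_{t+1} | ...] = (-0.828) * (1)
                   = -0.8280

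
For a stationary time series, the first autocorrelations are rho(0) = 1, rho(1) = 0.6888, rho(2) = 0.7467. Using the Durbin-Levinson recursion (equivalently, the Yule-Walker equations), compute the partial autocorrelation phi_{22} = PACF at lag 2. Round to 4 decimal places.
\phi_{22} = 0.5180

The PACF at lag k is phi_{kk}, the last component of the solution
to the Yule-Walker system G_k phi = r_k where
  (G_k)_{ij} = rho(|i - j|), (r_k)_i = rho(i), i,j = 1..k.
Equivalently, Durbin-Levinson gives phi_{kk} iteratively:
  phi_{11} = rho(1)
  phi_{kk} = [rho(k) - sum_{j=1..k-1} phi_{k-1,j} rho(k-j)]
            / [1 - sum_{j=1..k-1} phi_{k-1,j} rho(j)],
  phi_{k,j} = phi_{k-1,j} - phi_{kk} phi_{k-1,k-j},  j = 1..k-1.
Step k = 1:
  phi_11 = rho(1) = 0.6888.
Step k = 2:
  phi_22 = [rho(2) - phi_11 rho(1)] / [1 - phi_11 rho(1)] = [0.7467 - (0.6888)(0.6888)] / [1 - (0.6888)(0.6888)]
         = 0.27225456 / 0.52555456 = 0.518.
Therefore phi_{22} = 0.5180.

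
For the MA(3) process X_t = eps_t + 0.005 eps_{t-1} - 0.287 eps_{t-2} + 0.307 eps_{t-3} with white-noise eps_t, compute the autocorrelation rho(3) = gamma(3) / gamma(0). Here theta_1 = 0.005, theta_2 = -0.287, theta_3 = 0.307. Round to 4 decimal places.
\rho(3) = 0.2609

For an MA(q) process with theta_0 = 1, the autocovariance is
  gamma(k) = sigma^2 * sum_{i=0..q-k} theta_i * theta_{i+k},
and rho(k) = gamma(k) / gamma(0). Sigma^2 cancels.
  numerator   = (1)*(0.307) = 0.307.
  denominator = (1)^2 + (0.005)^2 + (-0.287)^2 + (0.307)^2 = 1.176643.
  rho(3) = 0.307 / 1.176643 = 0.2609.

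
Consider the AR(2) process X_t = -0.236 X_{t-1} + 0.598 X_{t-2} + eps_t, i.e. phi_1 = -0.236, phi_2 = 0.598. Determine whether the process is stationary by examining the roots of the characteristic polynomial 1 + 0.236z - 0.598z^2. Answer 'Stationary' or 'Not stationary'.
\text{Stationary}

The AR(p) characteristic polynomial is P(z) = 1 + 0.236z - 0.598z^2.
Stationarity requires all roots to lie outside the unit circle, i.e. |z| > 1 for every root.
Set 1 + (0.236) z + (-0.598) z^2 = 0, i.e. a z^2 + b z + c = 0 with a = -0.598, b = 0.236, c = 1.
Discriminant D = b^2 - 4ac = (0.236)^2 - 4*(-0.598)*1 = 0.055696 - (-2.392) = 2.447696.
D >= 0, so the roots are real: z = (-b +/- sqrt(D)) / (2a) = (-0.236 +/- 1.564511) / (-1.196).
  z_1 = (-0.236 + 1.564511) / (-1.196) = -1.1108,   |z_1| = 1.1108.
  z_2 = (-0.236 - 1.564511) / (-1.196) = 1.5054,   |z_2| = 1.5054.
Moduli of all roots: 1.1108, 1.5054.
All moduli strictly greater than 1? Yes.
Verdict: Stationary.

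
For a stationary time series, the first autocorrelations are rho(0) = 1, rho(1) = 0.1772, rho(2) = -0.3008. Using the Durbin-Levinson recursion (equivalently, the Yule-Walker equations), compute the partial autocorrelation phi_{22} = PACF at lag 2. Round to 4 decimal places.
\phi_{22} = -0.3430

The PACF at lag k is phi_{kk}, the last component of the solution
to the Yule-Walker system G_k phi = r_k where
  (G_k)_{ij} = rho(|i - j|), (r_k)_i = rho(i), i,j = 1..k.
Equivalently, Durbin-Levinson gives phi_{kk} iteratively:
  phi_{11} = rho(1)
  phi_{kk} = [rho(k) - sum_{j=1..k-1} phi_{k-1,j} rho(k-j)]
            / [1 - sum_{j=1..k-1} phi_{k-1,j} rho(j)],
  phi_{k,j} = phi_{k-1,j} - phi_{kk} phi_{k-1,k-j},  j = 1..k-1.
Step k = 1:
  phi_11 = rho(1) = 0.1772.
Step k = 2:
  phi_22 = [rho(2) - phi_11 rho(1)] / [1 - phi_11 rho(1)] = [-0.3008 - (0.1772)(0.1772)] / [1 - (0.1772)(0.1772)]
         = -0.33219984 / 0.96860016 = -0.343.
Therefore phi_{22} = -0.3430.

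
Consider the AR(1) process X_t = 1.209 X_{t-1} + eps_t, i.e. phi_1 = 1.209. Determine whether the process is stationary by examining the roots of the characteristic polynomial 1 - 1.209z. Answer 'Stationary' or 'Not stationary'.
\text{Not stationary}

The AR(p) characteristic polynomial is P(z) = 1 - 1.209z.
Stationarity requires all roots to lie outside the unit circle, i.e. |z| > 1 for every root.
This is linear in z: 1 + (-1.209) z = 0  =>  z = -1/(-1.209) = 0.82713,  |z| = 0.82713.
Moduli of all roots: 0.8271.
All moduli strictly greater than 1? No.
Verdict: Not stationary.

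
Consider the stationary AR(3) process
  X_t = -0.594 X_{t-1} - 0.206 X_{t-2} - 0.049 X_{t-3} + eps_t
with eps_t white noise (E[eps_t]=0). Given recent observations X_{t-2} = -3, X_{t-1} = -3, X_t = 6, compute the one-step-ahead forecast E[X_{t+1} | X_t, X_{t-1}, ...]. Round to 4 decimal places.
E[X_{t+1} \mid \mathcal F_t] = -2.7990

For an AR(p) model X_t = c + sum_i phi_i X_{t-i} + eps_t, the
one-step-ahead conditional mean is
  E[X_{t+1} | X_t, ...] = c + sum_i phi_i X_{t+1-i}.
Substitute known values:
  E[X_{t+1} | ...] = (-0.594) * (6) + (-0.206) * (-3) + (-0.049) * (-3)
                   = -2.7990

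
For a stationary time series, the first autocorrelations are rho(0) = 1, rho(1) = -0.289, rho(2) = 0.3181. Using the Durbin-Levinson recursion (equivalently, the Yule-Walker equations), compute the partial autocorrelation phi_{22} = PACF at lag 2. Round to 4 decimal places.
\phi_{22} = 0.2560

The PACF at lag k is phi_{kk}, the last component of the solution
to the Yule-Walker system G_k phi = r_k where
  (G_k)_{ij} = rho(|i - j|), (r_k)_i = rho(i), i,j = 1..k.
Equivalently, Durbin-Levinson gives phi_{kk} iteratively:
  phi_{11} = rho(1)
  phi_{kk} = [rho(k) - sum_{j=1..k-1} phi_{k-1,j} rho(k-j)]
            / [1 - sum_{j=1..k-1} phi_{k-1,j} rho(j)],
  phi_{k,j} = phi_{k-1,j} - phi_{kk} phi_{k-1,k-j},  j = 1..k-1.
Step k = 1:
  phi_11 = rho(1) = -0.289.
Step k = 2:
  phi_22 = [rho(2) - phi_11 rho(1)] / [1 - phi_11 rho(1)] = [0.3181 - (-0.289)(-0.289)] / [1 - (-0.289)(-0.289)]
         = 0.234579 / 0.916479 = 0.256.
Therefore phi_{22} = 0.2560.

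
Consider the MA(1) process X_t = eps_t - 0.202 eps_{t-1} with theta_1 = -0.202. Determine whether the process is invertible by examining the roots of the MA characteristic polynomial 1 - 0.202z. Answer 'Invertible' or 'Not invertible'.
\text{Invertible}

The MA(q) characteristic polynomial is P(z) = 1 - 0.202z.
Invertibility requires all roots to lie outside the unit circle, i.e. |z| > 1 for every root.
This is linear in z: 1 + (-0.202) z = 0  =>  z = -1/(-0.202) = 4.950495,  |z| = 4.950495.
Moduli of all roots: 4.9505.
All moduli strictly greater than 1? Yes.
Verdict: Invertible.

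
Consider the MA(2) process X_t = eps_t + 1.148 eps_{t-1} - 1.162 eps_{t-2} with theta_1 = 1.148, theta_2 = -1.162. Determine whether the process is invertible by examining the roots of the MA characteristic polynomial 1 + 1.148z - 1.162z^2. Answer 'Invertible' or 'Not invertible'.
\text{Not invertible}

The MA(q) characteristic polynomial is P(z) = 1 + 1.148z - 1.162z^2.
Invertibility requires all roots to lie outside the unit circle, i.e. |z| > 1 for every root.
Set 1 + (1.148) z + (-1.162) z^2 = 0, i.e. a z^2 + b z + c = 0 with a = -1.162, b = 1.148, c = 1.
Discriminant D = b^2 - 4ac = (1.148)^2 - 4*(-1.162)*1 = 1.317904 - (-4.648) = 5.965904.
D >= 0, so the roots are real: z = (-b +/- sqrt(D)) / (2a) = (-1.148 +/- 2.44252) / (-2.324).
  z_1 = (-1.148 + 2.44252) / (-2.324) = -0.557,   |z_1| = 0.557.
  z_2 = (-1.148 - 2.44252) / (-2.324) = 1.545,   |z_2| = 1.545.
Moduli of all roots: 0.5570, 1.5450.
All moduli strictly greater than 1? No.
Verdict: Not invertible.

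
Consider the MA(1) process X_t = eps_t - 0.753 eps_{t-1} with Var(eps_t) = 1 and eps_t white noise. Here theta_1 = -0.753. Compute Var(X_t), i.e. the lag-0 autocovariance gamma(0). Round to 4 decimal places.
\gamma(0) = 1.5670

For an MA(q) process X_t = eps_t + sum_i theta_i eps_{t-i} with
Var(eps_t) = sigma^2, the variance is
  gamma(0) = sigma^2 * (1 + sum_i theta_i^2).
  sum_i theta_i^2 = (-0.753)^2 = 0.567009.
  gamma(0) = 1 * (1 + 0.567009) = 1 * 1.567009 = 1.567009, which rounds to 1.5670.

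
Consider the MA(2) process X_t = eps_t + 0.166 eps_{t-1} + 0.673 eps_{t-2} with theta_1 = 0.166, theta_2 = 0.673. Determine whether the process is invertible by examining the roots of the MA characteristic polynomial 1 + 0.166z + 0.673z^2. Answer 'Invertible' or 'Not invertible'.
\text{Invertible}

The MA(q) characteristic polynomial is P(z) = 1 + 0.166z + 0.673z^2.
Invertibility requires all roots to lie outside the unit circle, i.e. |z| > 1 for every root.
Set 1 + (0.166) z + (0.673) z^2 = 0, i.e. a z^2 + b z + c = 0 with a = 0.673, b = 0.166, c = 1.
Discriminant D = b^2 - 4ac = (0.166)^2 - 4*(0.673)*1 = 0.027556 - (2.692) = -2.664444.
D < 0, so the roots are the complex-conjugate pair z = (-b +/- i sqrt(-D)) / (2a) = -0.1233 +/- 1.2127i.
For a conjugate pair |z|^2 = z * conj(z) = (product of roots) = c/a = 1/(0.673) = 1.485884, so |z| = sqrt(1.485884) = 1.219 for both roots.
Moduli of all roots: 1.2190, 1.2190.
All moduli strictly greater than 1? Yes.
Verdict: Invertible.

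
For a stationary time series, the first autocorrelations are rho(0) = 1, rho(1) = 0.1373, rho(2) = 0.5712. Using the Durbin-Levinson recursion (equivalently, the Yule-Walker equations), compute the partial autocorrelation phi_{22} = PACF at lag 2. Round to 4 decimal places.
\phi_{22} = 0.5630

The PACF at lag k is phi_{kk}, the last component of the solution
to the Yule-Walker system G_k phi = r_k where
  (G_k)_{ij} = rho(|i - j|), (r_k)_i = rho(i), i,j = 1..k.
Equivalently, Durbin-Levinson gives phi_{kk} iteratively:
  phi_{11} = rho(1)
  phi_{kk} = [rho(k) - sum_{j=1..k-1} phi_{k-1,j} rho(k-j)]
            / [1 - sum_{j=1..k-1} phi_{k-1,j} rho(j)],
  phi_{k,j} = phi_{k-1,j} - phi_{kk} phi_{k-1,k-j},  j = 1..k-1.
Step k = 1:
  phi_11 = rho(1) = 0.1373.
Step k = 2:
  phi_22 = [rho(2) - phi_11 rho(1)] / [1 - phi_11 rho(1)] = [0.5712 - (0.1373)(0.1373)] / [1 - (0.1373)(0.1373)]
         = 0.55234871 / 0.98114871 = 0.563.
Therefore phi_{22} = 0.5630.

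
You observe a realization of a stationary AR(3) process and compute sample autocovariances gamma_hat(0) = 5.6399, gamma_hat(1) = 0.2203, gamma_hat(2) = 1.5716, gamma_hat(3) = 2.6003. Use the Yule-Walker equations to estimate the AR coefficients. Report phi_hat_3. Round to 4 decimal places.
\hat\phi_{3} = 0.4800

The Yule-Walker equations for an AR(p) process read, in matrix form,
  Gamma_p phi = r_p,   with   (Gamma_p)_{ij} = gamma(|i - j|),
                       (r_p)_i = gamma(i),   i,j = 1..p.
Substitute the sample gammas (Toeplitz matrix and right-hand side of size 3):
  Gamma_p = [[5.6399, 0.2203, 1.5716], [0.2203, 5.6399, 0.2203], [1.5716, 0.2203, 5.6399]]
  r_p     = [0.2203, 1.5716, 2.6003]
Written out (R1..R3):
  (R1) 5.6399 phi_1 + 0.2203 phi_2 + 1.5716 phi_3 = 0.2203
  (R2) 0.2203 phi_1 + 5.6399 phi_2 + 0.2203 phi_3 = 1.5716
  (R3) 1.5716 phi_1 + 0.2203 phi_2 + 5.6399 phi_3 = 2.6003
Gaussian elimination:
  R2 <- R2 - (0.2203/5.6399) R1 = R2 - (0.039061) R1:  5.631295 phi_2 + 0.158912 phi_3 = 1.562995
  R3 <- R3 - (1.5716/5.6399) R1 = R3 - (0.278657) R1:  0.158912 phi_2 + 5.201962 phi_3 = 2.538912
  R3 <- R3 - (0.158912/5.631295) R2 = R3 - (0.028219) R2:  5.197478 phi_3 = 2.494805
Back-substitution:
  phi_hat_3 = 2.494805 / 5.197478 = 0.480003
  phi_hat_2 = (1.562995 - (0.158912)(0.480003)) / 5.631295 = 0.26401
  phi_hat_1 = (0.2203 - (0.2203)(0.26401) - (1.5716)(0.480003)) / 5.6399 = -0.105008
So phi_hat = [-0.1050, 0.2640, 0.4800].
Therefore phi_hat_3 = 0.4800.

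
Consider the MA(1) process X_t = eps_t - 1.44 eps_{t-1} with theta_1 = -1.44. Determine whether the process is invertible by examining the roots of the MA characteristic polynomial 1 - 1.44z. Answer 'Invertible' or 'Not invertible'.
\text{Not invertible}

The MA(q) characteristic polynomial is P(z) = 1 - 1.44z.
Invertibility requires all roots to lie outside the unit circle, i.e. |z| > 1 for every root.
This is linear in z: 1 + (-1.44) z = 0  =>  z = -1/(-1.44) = 0.694444,  |z| = 0.694444.
Moduli of all roots: 0.6944.
All moduli strictly greater than 1? No.
Verdict: Not invertible.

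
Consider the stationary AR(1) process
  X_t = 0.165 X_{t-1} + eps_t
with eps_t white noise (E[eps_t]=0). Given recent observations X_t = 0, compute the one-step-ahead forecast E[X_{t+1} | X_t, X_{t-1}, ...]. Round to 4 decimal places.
E[X_{t+1} \mid \mathcal F_t] = 0.0000

For an AR(p) model X_t = c + sum_i phi_i X_{t-i} + eps_t, the
one-step-ahead conditional mean is
  E[X_{t+1} | X_t, ...] = c + sum_i phi_i X_{t+1-i}.
Substitute known values:
  E[X_{t+1} | ...] = (0.165) * (0)
                   = 0.0000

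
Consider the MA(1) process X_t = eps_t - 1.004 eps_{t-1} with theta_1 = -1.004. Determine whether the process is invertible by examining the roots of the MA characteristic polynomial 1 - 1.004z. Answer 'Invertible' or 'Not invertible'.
\text{Not invertible}

The MA(q) characteristic polynomial is P(z) = 1 - 1.004z.
Invertibility requires all roots to lie outside the unit circle, i.e. |z| > 1 for every root.
This is linear in z: 1 + (-1.004) z = 0  =>  z = -1/(-1.004) = 0.996016,  |z| = 0.996016.
Moduli of all roots: 0.9960.
All moduli strictly greater than 1? No.
Verdict: Not invertible.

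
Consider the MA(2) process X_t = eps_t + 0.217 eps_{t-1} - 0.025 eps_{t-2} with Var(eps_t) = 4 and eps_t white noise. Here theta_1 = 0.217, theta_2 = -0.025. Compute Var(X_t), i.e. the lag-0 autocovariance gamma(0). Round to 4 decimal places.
\gamma(0) = 4.1909

For an MA(q) process X_t = eps_t + sum_i theta_i eps_{t-i} with
Var(eps_t) = sigma^2, the variance is
  gamma(0) = sigma^2 * (1 + sum_i theta_i^2).
  sum_i theta_i^2 = (0.217)^2 + (-0.025)^2 = 0.047089 + 0.000625 = 0.047714.
  gamma(0) = 4 * (1 + 0.047714) = 4 * 1.047714 = 4.190856, which rounds to 4.1909.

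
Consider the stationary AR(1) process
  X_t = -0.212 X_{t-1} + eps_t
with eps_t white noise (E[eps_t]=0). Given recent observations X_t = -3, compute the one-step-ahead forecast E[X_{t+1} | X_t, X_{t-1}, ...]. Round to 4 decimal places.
E[X_{t+1} \mid \mathcal F_t] = 0.6360

For an AR(p) model X_t = c + sum_i phi_i X_{t-i} + eps_t, the
one-step-ahead conditional mean is
  E[X_{t+1} | X_t, ...] = c + sum_i phi_i X_{t+1-i}.
Substitute known values:
  E[X_{t+1} | ...] = (-0.212) * (-3)
                   = 0.6360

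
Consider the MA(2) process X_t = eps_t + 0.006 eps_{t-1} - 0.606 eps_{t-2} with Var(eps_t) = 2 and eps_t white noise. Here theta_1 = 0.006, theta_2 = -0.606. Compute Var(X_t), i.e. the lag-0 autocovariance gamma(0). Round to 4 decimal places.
\gamma(0) = 2.7345

For an MA(q) process X_t = eps_t + sum_i theta_i eps_{t-i} with
Var(eps_t) = sigma^2, the variance is
  gamma(0) = sigma^2 * (1 + sum_i theta_i^2).
  sum_i theta_i^2 = (0.006)^2 + (-0.606)^2 = 0.000036 + 0.367236 = 0.367272.
  gamma(0) = 2 * (1 + 0.367272) = 2 * 1.367272 = 2.734544, which rounds to 2.7345.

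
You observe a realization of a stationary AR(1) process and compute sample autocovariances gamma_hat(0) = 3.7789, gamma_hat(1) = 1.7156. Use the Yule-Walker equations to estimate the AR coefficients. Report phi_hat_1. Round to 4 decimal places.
\hat\phi_{1} = 0.4540

The Yule-Walker equations for an AR(p) process read, in matrix form,
  Gamma_p phi = r_p,   with   (Gamma_p)_{ij} = gamma(|i - j|),
                       (r_p)_i = gamma(i),   i,j = 1..p.
Substitute the sample gammas (Toeplitz matrix and right-hand side of size 1):
  Gamma_p = [[3.7789]]
  r_p     = [1.7156]
With p = 1 this is the single equation gamma(0) phi_1 = gamma(1):
  phi_hat_1 = gamma(1) / gamma(0) = 1.7156 / 3.7789 = 0.4540.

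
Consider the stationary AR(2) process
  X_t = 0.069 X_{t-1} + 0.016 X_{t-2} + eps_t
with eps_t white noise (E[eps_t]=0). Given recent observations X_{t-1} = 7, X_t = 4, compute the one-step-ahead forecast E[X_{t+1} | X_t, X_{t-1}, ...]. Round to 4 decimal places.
E[X_{t+1} \mid \mathcal F_t] = 0.3880

For an AR(p) model X_t = c + sum_i phi_i X_{t-i} + eps_t, the
one-step-ahead conditional mean is
  E[X_{t+1} | X_t, ...] = c + sum_i phi_i X_{t+1-i}.
Substitute known values:
  E[X_{t+1} | ...] = (0.069) * (4) + (0.016) * (7)
                   = 0.3880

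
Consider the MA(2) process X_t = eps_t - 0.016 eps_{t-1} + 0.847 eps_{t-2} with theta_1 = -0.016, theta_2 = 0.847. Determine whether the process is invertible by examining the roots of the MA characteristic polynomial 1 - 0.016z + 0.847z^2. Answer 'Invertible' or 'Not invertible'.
\text{Invertible}

The MA(q) characteristic polynomial is P(z) = 1 - 0.016z + 0.847z^2.
Invertibility requires all roots to lie outside the unit circle, i.e. |z| > 1 for every root.
Set 1 + (-0.016) z + (0.847) z^2 = 0, i.e. a z^2 + b z + c = 0 with a = 0.847, b = -0.016, c = 1.
Discriminant D = b^2 - 4ac = (-0.016)^2 - 4*(0.847)*1 = 0.000256 - (3.388) = -3.387744.
D < 0, so the roots are the complex-conjugate pair z = (-b +/- i sqrt(-D)) / (2a) = 0.0094 +/- 1.0865i.
For a conjugate pair |z|^2 = z * conj(z) = (product of roots) = c/a = 1/(0.847) = 1.180638, so |z| = sqrt(1.180638) = 1.0866 for both roots.
Moduli of all roots: 1.0866, 1.0866.
All moduli strictly greater than 1? Yes.
Verdict: Invertible.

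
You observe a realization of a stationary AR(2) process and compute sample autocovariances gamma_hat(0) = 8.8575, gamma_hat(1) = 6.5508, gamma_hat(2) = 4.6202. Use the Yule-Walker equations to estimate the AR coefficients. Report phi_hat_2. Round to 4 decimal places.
\hat\phi_{2} = -0.0560

The Yule-Walker equations for an AR(p) process read, in matrix form,
  Gamma_p phi = r_p,   with   (Gamma_p)_{ij} = gamma(|i - j|),
                       (r_p)_i = gamma(i),   i,j = 1..p.
Substitute the sample gammas (Toeplitz matrix and right-hand side of size 2):
  Gamma_p = [[8.8575, 6.5508], [6.5508, 8.8575]]
  r_p     = [6.5508, 4.6202]
Written out:
  8.8575 phi_1 + 6.5508 phi_2 = 6.5508
  6.5508 phi_1 + 8.8575 phi_2 = 4.6202
Solve by Cramer's rule:
  det = gamma(0)^2 - gamma(1)^2 = (8.8575)^2 - (6.5508)^2 = 78.45530625 - 42.91298064 = 35.54232561
  phi_hat_1 = [gamma(1) gamma(0) - gamma(1) gamma(2)] / det = [(6.5508)(8.8575) - (6.5508)(4.6202)] / 35.54232561 = 27.75770484 / 35.54232561 = 0.781
  phi_hat_2 = [gamma(0) gamma(2) - gamma(1)^2] / det = [(8.8575)(4.6202) - (6.5508)^2] / 35.54232561 = -1.98955914 / 35.54232561 = -0.056
So phi_hat = [0.7810, -0.0560].
Therefore phi_hat_2 = -0.0560.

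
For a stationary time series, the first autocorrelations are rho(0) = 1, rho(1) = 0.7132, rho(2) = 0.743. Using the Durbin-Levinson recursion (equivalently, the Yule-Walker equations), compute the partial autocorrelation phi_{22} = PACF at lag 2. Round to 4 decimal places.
\phi_{22} = 0.4769

The PACF at lag k is phi_{kk}, the last component of the solution
to the Yule-Walker system G_k phi = r_k where
  (G_k)_{ij} = rho(|i - j|), (r_k)_i = rho(i), i,j = 1..k.
Equivalently, Durbin-Levinson gives phi_{kk} iteratively:
  phi_{11} = rho(1)
  phi_{kk} = [rho(k) - sum_{j=1..k-1} phi_{k-1,j} rho(k-j)]
            / [1 - sum_{j=1..k-1} phi_{k-1,j} rho(j)],
  phi_{k,j} = phi_{k-1,j} - phi_{kk} phi_{k-1,k-j},  j = 1..k-1.
Step k = 1:
  phi_11 = rho(1) = 0.7132.
Step k = 2:
  phi_22 = [rho(2) - phi_11 rho(1)] / [1 - phi_11 rho(1)] = [0.743 - (0.7132)(0.7132)] / [1 - (0.7132)(0.7132)]
         = 0.23434576 / 0.49134576 = 0.4769.
Therefore phi_{22} = 0.4769.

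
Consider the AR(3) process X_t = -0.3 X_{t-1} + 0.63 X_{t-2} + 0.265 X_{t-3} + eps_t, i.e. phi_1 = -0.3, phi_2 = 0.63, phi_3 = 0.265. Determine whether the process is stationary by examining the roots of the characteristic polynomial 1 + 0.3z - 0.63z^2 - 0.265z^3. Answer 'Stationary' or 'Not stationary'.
\text{Stationary}

The AR(p) characteristic polynomial is P(z) = 1 + 0.3z - 0.63z^2 - 0.265z^3.
Stationarity requires all roots to lie outside the unit circle, i.e. |z| > 1 for every root.
Degree 3: look for a simple real root z0 first, then factor out (1 - z/z0) and solve the remaining quadratic.
Testing z0 = -2: P(-2) = 1 + (0.3)(-2) + (-0.63)(-2)^2 + (-0.265)(-2)^3
  = 1 + (-0.6) + (-2.52) + (2.12) = 0.  So z_0 = -2 is a root, |z_0| = 2.
Divide out the factor (1 + 0.5 z) = (1 - z/z0) (since 1/z0 = -0.5):
  P(z) = (1 + 0.5 z)(1 + (-0.2) z + (-0.53) z^2)
  [check: z-coef -0.2 - (-0.5) = 0.3; z^2-coef -0.53 - (-0.5)(-0.2) = -0.63; z^3-coef -(-0.5)(-0.53) = -0.265.]
Remaining roots from the quadratic factor 1 + (-0.2) z + (-0.53) z^2:
  Set 1 + (-0.2) z + (-0.53) z^2 = 0, i.e. a z^2 + b z + c = 0 with a = -0.53, b = -0.2, c = 1.
  Discriminant D = b^2 - 4ac = (-0.2)^2 - 4*(-0.53)*1 = 0.04 - (-2.12) = 2.16.
  D >= 0, so the roots are real: z = (-b +/- sqrt(D)) / (2a) = (0.2 +/- 1.469694) / (-1.06).
    z_1 = (0.2 + 1.469694) / (-1.06) = -1.5752,   |z_1| = 1.5752.
    z_2 = (0.2 - 1.469694) / (-1.06) = 1.1978,   |z_2| = 1.1978.
Moduli of all roots: 2.0000, 1.5752, 1.1978.
All moduli strictly greater than 1? Yes.
Verdict: Stationary.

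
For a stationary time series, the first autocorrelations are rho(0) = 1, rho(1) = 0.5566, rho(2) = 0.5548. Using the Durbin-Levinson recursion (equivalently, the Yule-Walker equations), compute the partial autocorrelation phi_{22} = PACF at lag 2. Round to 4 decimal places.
\phi_{22} = 0.3550

The PACF at lag k is phi_{kk}, the last component of the solution
to the Yule-Walker system G_k phi = r_k where
  (G_k)_{ij} = rho(|i - j|), (r_k)_i = rho(i), i,j = 1..k.
Equivalently, Durbin-Levinson gives phi_{kk} iteratively:
  phi_{11} = rho(1)
  phi_{kk} = [rho(k) - sum_{j=1..k-1} phi_{k-1,j} rho(k-j)]
            / [1 - sum_{j=1..k-1} phi_{k-1,j} rho(j)],
  phi_{k,j} = phi_{k-1,j} - phi_{kk} phi_{k-1,k-j},  j = 1..k-1.
Step k = 1:
  phi_11 = rho(1) = 0.5566.
Step k = 2:
  phi_22 = [rho(2) - phi_11 rho(1)] / [1 - phi_11 rho(1)] = [0.5548 - (0.5566)(0.5566)] / [1 - (0.5566)(0.5566)]
         = 0.24499644 / 0.69019644 = 0.355.
Therefore phi_{22} = 0.3550.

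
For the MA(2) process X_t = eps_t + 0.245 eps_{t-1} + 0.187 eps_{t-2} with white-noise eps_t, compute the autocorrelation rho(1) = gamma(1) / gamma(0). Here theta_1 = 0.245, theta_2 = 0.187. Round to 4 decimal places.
\rho(1) = 0.2656

For an MA(q) process with theta_0 = 1, the autocovariance is
  gamma(k) = sigma^2 * sum_{i=0..q-k} theta_i * theta_{i+k},
and rho(k) = gamma(k) / gamma(0). Sigma^2 cancels.
  numerator   = (1)*(0.245) + (0.245)*(0.187) = 0.290815.
  denominator = (1)^2 + (0.245)^2 + (0.187)^2 = 1.094994.
  rho(1) = 0.290815 / 1.094994 = 0.2656.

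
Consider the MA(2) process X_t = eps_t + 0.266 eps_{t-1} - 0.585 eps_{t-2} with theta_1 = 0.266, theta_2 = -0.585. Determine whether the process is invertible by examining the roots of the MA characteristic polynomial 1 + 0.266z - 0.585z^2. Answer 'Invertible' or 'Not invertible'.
\text{Invertible}

The MA(q) characteristic polynomial is P(z) = 1 + 0.266z - 0.585z^2.
Invertibility requires all roots to lie outside the unit circle, i.e. |z| > 1 for every root.
Set 1 + (0.266) z + (-0.585) z^2 = 0, i.e. a z^2 + b z + c = 0 with a = -0.585, b = 0.266, c = 1.
Discriminant D = b^2 - 4ac = (0.266)^2 - 4*(-0.585)*1 = 0.070756 - (-2.34) = 2.410756.
D >= 0, so the roots are real: z = (-b +/- sqrt(D)) / (2a) = (-0.266 +/- 1.552661) / (-1.17).
  z_1 = (-0.266 + 1.552661) / (-1.17) = -1.0997,   |z_1| = 1.0997.
  z_2 = (-0.266 - 1.552661) / (-1.17) = 1.5544,   |z_2| = 1.5544.
Moduli of all roots: 1.0997, 1.5544.
All moduli strictly greater than 1? Yes.
Verdict: Invertible.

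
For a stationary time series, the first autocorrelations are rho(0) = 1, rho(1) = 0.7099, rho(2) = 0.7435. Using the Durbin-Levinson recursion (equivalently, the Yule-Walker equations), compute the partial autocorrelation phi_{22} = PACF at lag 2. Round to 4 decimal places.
\phi_{22} = 0.4829

The PACF at lag k is phi_{kk}, the last component of the solution
to the Yule-Walker system G_k phi = r_k where
  (G_k)_{ij} = rho(|i - j|), (r_k)_i = rho(i), i,j = 1..k.
Equivalently, Durbin-Levinson gives phi_{kk} iteratively:
  phi_{11} = rho(1)
  phi_{kk} = [rho(k) - sum_{j=1..k-1} phi_{k-1,j} rho(k-j)]
            / [1 - sum_{j=1..k-1} phi_{k-1,j} rho(j)],
  phi_{k,j} = phi_{k-1,j} - phi_{kk} phi_{k-1,k-j},  j = 1..k-1.
Step k = 1:
  phi_11 = rho(1) = 0.7099.
Step k = 2:
  phi_22 = [rho(2) - phi_11 rho(1)] / [1 - phi_11 rho(1)] = [0.7435 - (0.7099)(0.7099)] / [1 - (0.7099)(0.7099)]
         = 0.23954199 / 0.49604199 = 0.4829.
Therefore phi_{22} = 0.4829.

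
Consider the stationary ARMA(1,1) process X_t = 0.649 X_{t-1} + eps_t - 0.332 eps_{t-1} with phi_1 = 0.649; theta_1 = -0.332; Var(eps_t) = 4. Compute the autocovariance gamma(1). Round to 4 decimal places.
\gamma(1) = 1.7187

Multiply the model equation by X_{t-k} and take expectations. With theta_0 = psi_0 = 1 and psi_j the MA(infinity) weights, this gives
  gamma(k) - sum_i phi_i gamma(k-i) = c_k,
  c_k = sigma^2 * sum_{j=k..q} theta_j psi_{j-k}   (c_k = 0 for k > q),
using gamma(-m) = gamma(m).
psi-weights needed (psi_j = theta_j + sum_i phi_i psi_{j-i}):
  psi_1 = theta_1 + phi_1 = -0.332 + (0.649) = 0.317
Right-hand sides:
  c_0 = sigma^2 (1 + theta_1 psi_1) = 4 * (1 + (-0.332)(0.317)) = 4 * 0.894756 = 3.579024
  c_1 = sigma^2 theta_1 = 4 * (-0.332) = -1.328
  c_2 = 0
Equations for k = 0 and k = 1 (AR order 1):
  gamma(0) = phi_1 gamma(1) + c_0
  gamma(1) = phi_1 gamma(0) + c_1
Substituting the second into the first: gamma(0) (1 - phi_1^2) = c_0 + phi_1 c_1, so
  gamma(0) = (c_0 + phi_1 c_1) / (1 - phi_1^2) = (3.579024 + (0.649)(-1.328)) / (1 - (0.649)^2) = 2.717152 / 0.578799 = 4.694466.
  gamma(1) = phi_1 gamma(0) + c_1 = (0.649)(4.694466) + (-1.328) = 1.718708.
Therefore gamma(1) = 1.7187 (to 4 decimal places).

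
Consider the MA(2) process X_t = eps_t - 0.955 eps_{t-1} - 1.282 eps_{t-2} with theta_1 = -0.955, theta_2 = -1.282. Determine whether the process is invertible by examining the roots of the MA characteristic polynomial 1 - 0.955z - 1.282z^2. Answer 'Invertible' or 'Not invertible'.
\text{Not invertible}

The MA(q) characteristic polynomial is P(z) = 1 - 0.955z - 1.282z^2.
Invertibility requires all roots to lie outside the unit circle, i.e. |z| > 1 for every root.
Set 1 + (-0.955) z + (-1.282) z^2 = 0, i.e. a z^2 + b z + c = 0 with a = -1.282, b = -0.955, c = 1.
Discriminant D = b^2 - 4ac = (-0.955)^2 - 4*(-1.282)*1 = 0.912025 - (-5.128) = 6.040025.
D >= 0, so the roots are real: z = (-b +/- sqrt(D)) / (2a) = (0.955 +/- 2.457646) / (-2.564).
  z_1 = (0.955 + 2.457646) / (-2.564) = -1.331,   |z_1| = 1.331.
  z_2 = (0.955 - 2.457646) / (-2.564) = 0.5861,   |z_2| = 0.5861.
Moduli of all roots: 1.3310, 0.5861.
All moduli strictly greater than 1? No.
Verdict: Not invertible.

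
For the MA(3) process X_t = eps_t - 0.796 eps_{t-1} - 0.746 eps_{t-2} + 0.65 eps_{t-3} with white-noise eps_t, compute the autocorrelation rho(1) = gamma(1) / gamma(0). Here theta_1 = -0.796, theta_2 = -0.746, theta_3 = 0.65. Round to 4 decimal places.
\rho(1) = -0.2630

For an MA(q) process with theta_0 = 1, the autocovariance is
  gamma(k) = sigma^2 * sum_{i=0..q-k} theta_i * theta_{i+k},
and rho(k) = gamma(k) / gamma(0). Sigma^2 cancels.
  numerator   = (1)*(-0.796) + (-0.796)*(-0.746) + (-0.746)*(0.65) = -0.687084.
  denominator = (1)^2 + (-0.796)^2 + (-0.746)^2 + (0.65)^2 = 2.612632.
  rho(1) = -0.687084 / 2.612632 = -0.2630.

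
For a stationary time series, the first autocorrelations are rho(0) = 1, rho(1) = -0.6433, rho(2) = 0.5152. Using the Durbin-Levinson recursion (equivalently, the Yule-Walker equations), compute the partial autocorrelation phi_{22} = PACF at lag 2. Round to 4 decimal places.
\phi_{22} = 0.1729

The PACF at lag k is phi_{kk}, the last component of the solution
to the Yule-Walker system G_k phi = r_k where
  (G_k)_{ij} = rho(|i - j|), (r_k)_i = rho(i), i,j = 1..k.
Equivalently, Durbin-Levinson gives phi_{kk} iteratively:
  phi_{11} = rho(1)
  phi_{kk} = [rho(k) - sum_{j=1..k-1} phi_{k-1,j} rho(k-j)]
            / [1 - sum_{j=1..k-1} phi_{k-1,j} rho(j)],
  phi_{k,j} = phi_{k-1,j} - phi_{kk} phi_{k-1,k-j},  j = 1..k-1.
Step k = 1:
  phi_11 = rho(1) = -0.6433.
Step k = 2:
  phi_22 = [rho(2) - phi_11 rho(1)] / [1 - phi_11 rho(1)] = [0.5152 - (-0.6433)(-0.6433)] / [1 - (-0.6433)(-0.6433)]
         = 0.10136511 / 0.58616511 = 0.1729.
Therefore phi_{22} = 0.1729.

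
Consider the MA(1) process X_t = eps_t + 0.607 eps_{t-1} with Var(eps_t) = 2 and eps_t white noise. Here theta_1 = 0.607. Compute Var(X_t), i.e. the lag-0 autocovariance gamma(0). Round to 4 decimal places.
\gamma(0) = 2.7369

For an MA(q) process X_t = eps_t + sum_i theta_i eps_{t-i} with
Var(eps_t) = sigma^2, the variance is
  gamma(0) = sigma^2 * (1 + sum_i theta_i^2).
  sum_i theta_i^2 = (0.607)^2 = 0.368449.
  gamma(0) = 2 * (1 + 0.368449) = 2 * 1.368449 = 2.736898, which rounds to 2.7369.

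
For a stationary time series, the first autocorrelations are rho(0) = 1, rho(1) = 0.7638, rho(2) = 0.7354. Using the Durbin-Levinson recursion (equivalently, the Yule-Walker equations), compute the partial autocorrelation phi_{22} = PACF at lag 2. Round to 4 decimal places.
\phi_{22} = 0.3649

The PACF at lag k is phi_{kk}, the last component of the solution
to the Yule-Walker system G_k phi = r_k where
  (G_k)_{ij} = rho(|i - j|), (r_k)_i = rho(i), i,j = 1..k.
Equivalently, Durbin-Levinson gives phi_{kk} iteratively:
  phi_{11} = rho(1)
  phi_{kk} = [rho(k) - sum_{j=1..k-1} phi_{k-1,j} rho(k-j)]
            / [1 - sum_{j=1..k-1} phi_{k-1,j} rho(j)],
  phi_{k,j} = phi_{k-1,j} - phi_{kk} phi_{k-1,k-j},  j = 1..k-1.
Step k = 1:
  phi_11 = rho(1) = 0.7638.
Step k = 2:
  phi_22 = [rho(2) - phi_11 rho(1)] / [1 - phi_11 rho(1)] = [0.7354 - (0.7638)(0.7638)] / [1 - (0.7638)(0.7638)]
         = 0.15200956 / 0.41660956 = 0.3649.
Therefore phi_{22} = 0.3649.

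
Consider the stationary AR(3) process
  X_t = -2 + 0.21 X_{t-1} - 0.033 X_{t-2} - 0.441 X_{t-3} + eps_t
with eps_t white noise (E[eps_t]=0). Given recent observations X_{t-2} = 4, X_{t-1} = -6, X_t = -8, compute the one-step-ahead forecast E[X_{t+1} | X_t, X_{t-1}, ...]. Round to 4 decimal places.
E[X_{t+1} \mid \mathcal F_t] = -5.2460

For an AR(p) model X_t = c + sum_i phi_i X_{t-i} + eps_t, the
one-step-ahead conditional mean is
  E[X_{t+1} | X_t, ...] = c + sum_i phi_i X_{t+1-i}.
Substitute known values:
  E[X_{t+1} | ...] = -2 + (0.21) * (-8) + (-0.033) * (-6) + (-0.441) * (4)
                   = -5.2460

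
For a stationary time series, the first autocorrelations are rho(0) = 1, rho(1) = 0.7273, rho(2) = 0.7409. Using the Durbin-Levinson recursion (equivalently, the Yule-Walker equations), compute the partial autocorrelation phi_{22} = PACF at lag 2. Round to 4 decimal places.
\phi_{22} = 0.4499

The PACF at lag k is phi_{kk}, the last component of the solution
to the Yule-Walker system G_k phi = r_k where
  (G_k)_{ij} = rho(|i - j|), (r_k)_i = rho(i), i,j = 1..k.
Equivalently, Durbin-Levinson gives phi_{kk} iteratively:
  phi_{11} = rho(1)
  phi_{kk} = [rho(k) - sum_{j=1..k-1} phi_{k-1,j} rho(k-j)]
            / [1 - sum_{j=1..k-1} phi_{k-1,j} rho(j)],
  phi_{k,j} = phi_{k-1,j} - phi_{kk} phi_{k-1,k-j},  j = 1..k-1.
Step k = 1:
  phi_11 = rho(1) = 0.7273.
Step k = 2:
  phi_22 = [rho(2) - phi_11 rho(1)] / [1 - phi_11 rho(1)] = [0.7409 - (0.7273)(0.7273)] / [1 - (0.7273)(0.7273)]
         = 0.21193471 / 0.47103471 = 0.4499.
Therefore phi_{22} = 0.4499.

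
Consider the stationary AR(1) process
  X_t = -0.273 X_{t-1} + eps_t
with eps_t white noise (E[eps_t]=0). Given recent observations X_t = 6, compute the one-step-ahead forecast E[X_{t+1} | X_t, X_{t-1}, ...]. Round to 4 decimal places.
E[X_{t+1} \mid \mathcal F_t] = -1.6380

For an AR(p) model X_t = c + sum_i phi_i X_{t-i} + eps_t, the
one-step-ahead conditional mean is
  E[X_{t+1} | X_t, ...] = c + sum_i phi_i X_{t+1-i}.
Substitute known values:
  E[X_{t+1} | ...] = (-0.273) * (6)
                   = -1.6380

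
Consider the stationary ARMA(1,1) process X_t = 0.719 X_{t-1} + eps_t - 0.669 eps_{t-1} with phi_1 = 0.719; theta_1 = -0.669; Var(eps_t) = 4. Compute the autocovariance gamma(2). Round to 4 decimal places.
\gamma(2) = 0.1545

Multiply the model equation by X_{t-k} and take expectations. With theta_0 = psi_0 = 1 and psi_j the MA(infinity) weights, this gives
  gamma(k) - sum_i phi_i gamma(k-i) = c_k,
  c_k = sigma^2 * sum_{j=k..q} theta_j psi_{j-k}   (c_k = 0 for k > q),
using gamma(-m) = gamma(m).
psi-weights needed (psi_j = theta_j + sum_i phi_i psi_{j-i}):
  psi_1 = theta_1 + phi_1 = -0.669 + (0.719) = 0.05
Right-hand sides:
  c_0 = sigma^2 (1 + theta_1 psi_1) = 4 * (1 + (-0.669)(0.05)) = 4 * 0.96655 = 3.8662
  c_1 = sigma^2 theta_1 = 4 * (-0.669) = -2.676
  c_2 = 0
Equations for k = 0 and k = 1 (AR order 1):
  gamma(0) = phi_1 gamma(1) + c_0
  gamma(1) = phi_1 gamma(0) + c_1
Substituting the second into the first: gamma(0) (1 - phi_1^2) = c_0 + phi_1 c_1, so
  gamma(0) = (c_0 + phi_1 c_1) / (1 - phi_1^2) = (3.8662 + (0.719)(-2.676)) / (1 - (0.719)^2) = 1.942156 / 0.483039 = 4.020702.
  gamma(1) = phi_1 gamma(0) + c_1 = (0.719)(4.020702) + (-2.676) = 0.214885.
For k = 2 (> q): gamma(2) = phi_1 gamma(1) = (0.719)(0.214885) = 0.154502.
Therefore gamma(2) = 0.1545 (to 4 decimal places).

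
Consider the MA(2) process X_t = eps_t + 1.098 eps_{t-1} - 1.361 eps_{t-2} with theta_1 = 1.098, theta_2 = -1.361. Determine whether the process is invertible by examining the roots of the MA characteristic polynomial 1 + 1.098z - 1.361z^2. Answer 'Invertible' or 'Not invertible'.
\text{Not invertible}

The MA(q) characteristic polynomial is P(z) = 1 + 1.098z - 1.361z^2.
Invertibility requires all roots to lie outside the unit circle, i.e. |z| > 1 for every root.
Set 1 + (1.098) z + (-1.361) z^2 = 0, i.e. a z^2 + b z + c = 0 with a = -1.361, b = 1.098, c = 1.
Discriminant D = b^2 - 4ac = (1.098)^2 - 4*(-1.361)*1 = 1.205604 - (-5.444) = 6.649604.
D >= 0, so the roots are real: z = (-b +/- sqrt(D)) / (2a) = (-1.098 +/- 2.578683) / (-2.722).
  z_1 = (-1.098 + 2.578683) / (-2.722) = -0.544,   |z_1| = 0.544.
  z_2 = (-1.098 - 2.578683) / (-2.722) = 1.3507,   |z_2| = 1.3507.
Moduli of all roots: 0.5440, 1.3507.
All moduli strictly greater than 1? No.
Verdict: Not invertible.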